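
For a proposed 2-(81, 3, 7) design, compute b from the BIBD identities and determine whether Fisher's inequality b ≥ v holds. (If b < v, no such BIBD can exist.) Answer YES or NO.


b = λv(v − 1)/(k(k − 1)) = 7·81·80/(3·2) = 45360/6 = 7560.
Compare with v = 81: b ≥ v, so Fisher's inequality holds.

YES


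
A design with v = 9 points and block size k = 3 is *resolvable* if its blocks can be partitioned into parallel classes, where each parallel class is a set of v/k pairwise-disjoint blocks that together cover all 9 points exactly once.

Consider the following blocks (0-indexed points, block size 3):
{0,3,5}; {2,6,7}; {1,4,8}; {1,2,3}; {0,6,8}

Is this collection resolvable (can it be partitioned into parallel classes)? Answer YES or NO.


v = 9, block size k = 3, number of blocks = 5.
For resolvability, blocks must partition into parallel classes of size v/k = 3.
Total blocks must therefore be a multiple of 3: 5 = 3·1 + 2 ⇒ not divisible ✗.
Resolvable? NO.

NO


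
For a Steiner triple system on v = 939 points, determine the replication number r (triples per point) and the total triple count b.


An STS(v) is a 2-(v, 3, 1) BIBD: block size k = 3, λ = 1.
Replication: r(k − 1) = λ(v − 1) ⇒ r·2 = 939 − 1 = 938 ⇒ r = 469.
Block count: bk = vr ⇒ b·3 = 939·469 = 440391 ⇒ b = 146797.

r = 469, b = 146797.


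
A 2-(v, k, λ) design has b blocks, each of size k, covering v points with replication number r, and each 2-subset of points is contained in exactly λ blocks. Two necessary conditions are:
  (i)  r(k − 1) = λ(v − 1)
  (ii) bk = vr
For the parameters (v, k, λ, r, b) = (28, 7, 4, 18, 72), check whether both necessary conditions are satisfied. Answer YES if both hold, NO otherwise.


Condition (i): r(k − 1) = 18·6 = 108; λ(v − 1) = 4·27 = 108. Match? YES.
Condition (ii): bk = 72·7 = 504; vr = 28·18 = 504. Match? YES.
Both conditions hold? YES.

YES


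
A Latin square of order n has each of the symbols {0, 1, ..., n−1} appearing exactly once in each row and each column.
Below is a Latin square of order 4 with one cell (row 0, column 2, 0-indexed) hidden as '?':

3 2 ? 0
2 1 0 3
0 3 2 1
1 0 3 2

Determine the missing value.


Row 0 contains symbols [0, 2, 3] — missing [1].
Column 2 contains symbols [0, 2, 3] — missing [1].
The missing symbol must appear in both missing sets; intersection = [1].
Therefore the hidden value is 1.

Missing value = 1.


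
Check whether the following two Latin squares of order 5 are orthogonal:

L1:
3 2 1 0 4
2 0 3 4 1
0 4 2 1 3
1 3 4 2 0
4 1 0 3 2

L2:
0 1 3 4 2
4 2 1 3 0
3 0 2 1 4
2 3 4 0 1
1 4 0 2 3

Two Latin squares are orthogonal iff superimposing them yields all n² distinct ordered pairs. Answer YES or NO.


Form the n² = 25 superimposed pairs (L1[i][j], L2[i][j]), row by row (rows and columns indexed from 0):
row 0: (3,0) (2,1) (1,3) (0,4) (4,2)
row 1: (2,4) (0,2) (3,1) (4,3) (1,0)
row 2: (0,3) (4,0) (2,2) (1,1) (3,4)
row 3: (1,2) (3,3) (4,4) (2,0) (0,1)
row 4: (4,1) (1,4) (0,0) (3,2) (2,3)
Orthogonality requires all 25 pairs distinct.
Check by first coordinate: for each symbol s of L1, list the L2 entries in the n cells where L1 = s; they must all differ.
  L1 = 0: L2 entries (in reading order) 4, 2, 3, 1, 0 — all 5 distinct ✓
  L1 = 1: L2 entries (in reading order) 3, 0, 1, 2, 4 — all 5 distinct ✓
  L1 = 2: L2 entries (in reading order) 1, 4, 2, 0, 3 — all 5 distinct ✓
  L1 = 3: L2 entries (in reading order) 0, 1, 4, 3, 2 — all 5 distinct ✓
  L1 = 4: L2 entries (in reading order) 2, 3, 0, 4, 1 — all 5 distinct ✓
Every symbol of L1 meets every symbol of L2 exactly once, so all 25 pairs are distinct (25 of 25).
Conclusion: YES.

YES


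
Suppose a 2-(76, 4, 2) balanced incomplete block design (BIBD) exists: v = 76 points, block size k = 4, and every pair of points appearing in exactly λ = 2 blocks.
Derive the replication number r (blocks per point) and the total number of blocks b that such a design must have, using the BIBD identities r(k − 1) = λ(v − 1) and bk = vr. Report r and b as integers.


Any 2-(v, k, λ) BIBD satisfies two necessary conditions:
  (i)  Each point sits in r blocks, and counting incidences through any fixed point gives r(k − 1) = λ(v − 1), so r = λ(v − 1)/(k − 1).
  (ii) Total incidences bk = vr, so b = vr/k.
Step 1: r = λ(v − 1)/(k − 1) = 2·(76 − 1)/(4 − 1) = 2·75/3 = 150/3 = 50.
Step 2: b = vr/k = 76·50/4 = 3800/4 = 950.
Check integrality: r = 50 ∈ Z ✓, b = 950 ∈ Z ✓.
(These identities are necessary conditions: they determine r and b for any design with these parameters, but do not by themselves prove that one exists.)

r = 50, b = 950.


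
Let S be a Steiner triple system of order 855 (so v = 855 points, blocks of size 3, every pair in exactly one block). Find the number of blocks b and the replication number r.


An STS(v) is a 2-(v, 3, 1) BIBD: block size k = 3, λ = 1.
Replication: r(k − 1) = λ(v − 1) ⇒ r·2 = 855 − 1 = 854 ⇒ r = 427.
Block count: b = v(v − 1)/6 = 855·854/6 = 730170/6 = 121695.

r = 427, b = 121695.


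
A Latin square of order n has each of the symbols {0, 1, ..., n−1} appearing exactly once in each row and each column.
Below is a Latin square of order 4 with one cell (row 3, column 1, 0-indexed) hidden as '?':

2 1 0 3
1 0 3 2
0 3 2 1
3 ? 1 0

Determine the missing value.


Row 3 contains symbols [0, 1, 3] — missing [2].
Column 1 contains symbols [0, 1, 3] — missing [2].
The missing symbol must appear in both missing sets; intersection = [2].
Therefore the hidden value is 2.

Missing value = 2.


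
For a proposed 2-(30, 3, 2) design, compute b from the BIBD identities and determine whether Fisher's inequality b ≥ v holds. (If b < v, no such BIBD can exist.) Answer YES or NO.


b = λv(v − 1)/(k(k − 1)) = 2·30·29/(3·2) = 1740/6 = 290.
Compare with v = 30: b ≥ v, so Fisher's inequality holds.

YES


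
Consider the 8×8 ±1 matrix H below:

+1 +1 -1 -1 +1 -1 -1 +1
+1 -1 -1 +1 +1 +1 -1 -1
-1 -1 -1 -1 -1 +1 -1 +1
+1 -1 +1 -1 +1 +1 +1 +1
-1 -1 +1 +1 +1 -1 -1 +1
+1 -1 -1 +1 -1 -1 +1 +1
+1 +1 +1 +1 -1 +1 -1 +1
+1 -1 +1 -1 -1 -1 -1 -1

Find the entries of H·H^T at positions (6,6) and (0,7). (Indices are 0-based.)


Row 0 of H: [1, 1, -1, -1, 1, -1, -1, 1].
Row 6 of H: [1, 1, 1, 1, -1, 1, -1, 1].
Row 7 of H: [1, -1, 1, -1, -1, -1, -1, -1].
(H·H^T)[6][6] = Σ_j H[6][j]·H[6][j] = (1)² + (1)² + (1)² + (1)² + (-1)² + (1)² + (-1)² + (1)² = 1 + 1 + 1 + 1 + 1 + 1 + 1 + 1 = 8.
(H·H^T)[0][7] = Σ_j H[0][j]·H[7][j] = (1)·(1) + (1)·(-1) + (-1)·(1) + (-1)·(-1) + (1)·(-1) + (-1)·(-1) + (-1)·(-1) + (1)·(-1) = 1 + -1 + -1 + 1 + -1 + 1 + 1 + -1 = 0.
So rows 0 and 7 are orthogonal; the diagonal entry equals n = 8.

(6,6) entry = 8; (0,7) entry = 0.


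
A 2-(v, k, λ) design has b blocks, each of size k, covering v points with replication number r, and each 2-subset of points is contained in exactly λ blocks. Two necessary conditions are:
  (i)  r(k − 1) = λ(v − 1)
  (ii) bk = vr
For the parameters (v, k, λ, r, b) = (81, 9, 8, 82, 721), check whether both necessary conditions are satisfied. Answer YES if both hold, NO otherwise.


Condition (i): r(k − 1) = 82·8 = 656; λ(v − 1) = 8·80 = 640. Match? NO.
Condition (ii): bk = 721·9 = 6489; vr = 81·82 = 6642. Match? NO.
Both conditions hold? NO.

NO


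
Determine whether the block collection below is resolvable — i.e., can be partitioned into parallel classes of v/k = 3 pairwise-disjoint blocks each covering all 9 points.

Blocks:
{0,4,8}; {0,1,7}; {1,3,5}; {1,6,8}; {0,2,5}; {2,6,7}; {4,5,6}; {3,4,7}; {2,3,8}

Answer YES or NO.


v = 9, block size k = 3, number of blocks = 9.
For resolvability, blocks must partition into parallel classes of size v/k = 3.
Total blocks must therefore be a multiple of 3: 9 = 3·3 + 0 ⇒ divisible ✓.
Greedy packing gives 3 candidate class(es). Each should be a full parallel class (size 3, covers all 9 points).
  Class 1 (3 blocks): {0,4,8}; {1,3,5}; {2,6,7}. Points covered: [0, 1, 2, 3, 4, 5, 6, 7, 8].
  Class 2 (3 blocks): {0,1,7}; {4,5,6}; {2,3,8}. Points covered: [0, 1, 2, 3, 4, 5, 6, 7, 8].
  Class 3 (3 blocks): {1,6,8}; {0,2,5}; {3,4,7}. Points covered: [0, 1, 2, 3, 4, 5, 6, 7, 8].
All classes full (size 3)? YES. All classes cover every point? YES.
Resolvable? YES.

YES


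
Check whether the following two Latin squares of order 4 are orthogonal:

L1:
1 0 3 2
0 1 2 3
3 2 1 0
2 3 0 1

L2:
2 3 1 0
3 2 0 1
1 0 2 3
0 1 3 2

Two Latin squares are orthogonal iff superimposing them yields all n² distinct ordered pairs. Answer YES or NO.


Form the n² = 16 superimposed pairs (L1[i][j], L2[i][j]), row by row (rows and columns indexed from 0):
row 0: (1,2) (0,3) (3,1) (2,0)
row 1: (0,3) (1,2) (2,0) (3,1)
row 2: (3,1) (2,0) (1,2) (0,3)
row 3: (2,0) (3,1) (0,3) (1,2)
Orthogonality requires all 16 pairs distinct.
But the pair (0,3) repeats: cell (0,1) has L1 = 0, L2 = 3, and cell (1,0) has L1 = 0, L2 = 3.
A repeated pair means some other pair never occurs (only 4 distinct pairs out of 16), so the squares are not orthogonal.
Conclusion: NO.

NO


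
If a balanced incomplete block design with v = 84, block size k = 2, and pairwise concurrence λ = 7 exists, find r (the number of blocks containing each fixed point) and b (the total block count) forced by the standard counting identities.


Any 2-(v, k, λ) BIBD satisfies two necessary conditions:
  (i)  Each point sits in r blocks, and counting incidences through any fixed point gives r(k − 1) = λ(v − 1), so r = λ(v − 1)/(k − 1).
  (ii) Total incidences bk = vr, so b = vr/k.
Step 1: r = λ(v − 1)/(k − 1) = 7·(84 − 1)/(2 − 1) = 7·83/1 = 581/1 = 581.
Step 2: b = vr/k = 84·581/2 = 48804/2 = 24402.
Check integrality: r = 581 ∈ Z ✓, b = 24402 ∈ Z ✓.
(These identities are necessary conditions: they determine r and b for any design with these parameters, but do not by themselves prove that one exists.)

r = 581, b = 24402.


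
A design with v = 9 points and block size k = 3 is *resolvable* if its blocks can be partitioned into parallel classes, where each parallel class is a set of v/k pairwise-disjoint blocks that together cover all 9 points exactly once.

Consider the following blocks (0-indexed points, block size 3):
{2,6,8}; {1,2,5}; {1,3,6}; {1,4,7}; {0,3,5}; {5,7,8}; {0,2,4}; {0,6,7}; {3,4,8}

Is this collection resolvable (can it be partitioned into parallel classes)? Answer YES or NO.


v = 9, block size k = 3, number of blocks = 9.
For resolvability, blocks must partition into parallel classes of size v/k = 3.
Total blocks must therefore be a multiple of 3: 9 = 3·3 + 0 ⇒ divisible ✓.
Greedy packing gives 3 candidate class(es). Each should be a full parallel class (size 3, covers all 9 points).
  Class 1 (3 blocks): {2,6,8}; {1,4,7}; {0,3,5}. Points covered: [0, 1, 2, 3, 4, 5, 6, 7, 8].
  Class 2 (3 blocks): {1,2,5}; {0,6,7}; {3,4,8}. Points covered: [0, 1, 2, 3, 4, 5, 6, 7, 8].
  Class 3 (3 blocks): {1,3,6}; {5,7,8}; {0,2,4}. Points covered: [0, 1, 2, 3, 4, 5, 6, 7, 8].
All classes full (size 3)? YES. All classes cover every point? YES.
Resolvable? YES.

YES


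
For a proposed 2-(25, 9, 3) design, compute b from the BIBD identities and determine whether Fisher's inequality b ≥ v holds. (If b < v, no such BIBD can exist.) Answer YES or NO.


r = λ(v − 1)/(k − 1) = 3·24/8 = 9.
b = vr/k = 25·9/9 = 25.
Fisher's inequality: b ≥ v ⇔ 25 ≥ 25? YES.

YES


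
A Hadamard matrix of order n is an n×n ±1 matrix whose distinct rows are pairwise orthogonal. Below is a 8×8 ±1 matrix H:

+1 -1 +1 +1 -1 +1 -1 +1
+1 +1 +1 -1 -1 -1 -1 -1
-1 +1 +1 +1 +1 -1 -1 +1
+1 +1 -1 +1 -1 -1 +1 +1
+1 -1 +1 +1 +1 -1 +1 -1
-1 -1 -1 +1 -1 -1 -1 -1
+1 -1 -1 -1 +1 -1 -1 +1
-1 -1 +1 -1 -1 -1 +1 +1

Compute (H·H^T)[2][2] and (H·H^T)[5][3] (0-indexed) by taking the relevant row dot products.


Row 2 of H: [-1, 1, 1, 1, 1, -1, -1, 1].
Row 3 of H: [1, 1, -1, 1, -1, -1, 1, 1].
Row 5 of H: [-1, -1, -1, 1, -1, -1, -1, -1].
(H·H^T)[2][2] = Σ_j H[2][j]·H[2][j] = (-1)² + (1)² + (1)² + (1)² + (1)² + (-1)² + (-1)² + (1)² = 1 + 1 + 1 + 1 + 1 + 1 + 1 + 1 = 8.
(H·H^T)[5][3] = Σ_j H[5][j]·H[3][j] = (-1)·(1) + (-1)·(1) + (-1)·(-1) + (1)·(1) + (-1)·(-1) + (-1)·(-1) + (-1)·(1) + (-1)·(1) = -1 + -1 + 1 + 1 + 1 + 1 + -1 + -1 = 0.
So rows 5 and 3 are orthogonal; the diagonal entry equals n = 8.

(2,2) entry = 8; (5,3) entry = 0.


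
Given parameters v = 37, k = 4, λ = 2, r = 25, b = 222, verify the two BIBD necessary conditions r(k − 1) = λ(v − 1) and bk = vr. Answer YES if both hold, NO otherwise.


Condition (i): r(k − 1) = 25·3 = 75; λ(v − 1) = 2·36 = 72. Match? NO.
Condition (ii): bk = 222·4 = 888; vr = 37·25 = 925. Match? NO.
Both conditions hold? NO.

NO


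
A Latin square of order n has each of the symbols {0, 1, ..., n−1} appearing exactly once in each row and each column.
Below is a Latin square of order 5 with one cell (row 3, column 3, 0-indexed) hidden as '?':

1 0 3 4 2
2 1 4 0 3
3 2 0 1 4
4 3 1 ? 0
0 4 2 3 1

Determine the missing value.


Row 3 contains symbols [0, 1, 3, 4] — missing [2].
Column 3 contains symbols [0, 1, 3, 4] — missing [2].
The missing symbol must appear in both missing sets; intersection = [2].
Therefore the hidden value is 2.

Missing value = 2.


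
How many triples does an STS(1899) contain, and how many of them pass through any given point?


An STS(v) is a 2-(v, 3, 1) BIBD: block size k = 3, λ = 1.
Replication: r(k − 1) = λ(v − 1) ⇒ r·2 = 1899 − 1 = 1898 ⇒ r = 949.
Block count: bk = vr ⇒ b·3 = 1899·949 = 1802151 ⇒ b = 600717.

r = 949, b = 600717.


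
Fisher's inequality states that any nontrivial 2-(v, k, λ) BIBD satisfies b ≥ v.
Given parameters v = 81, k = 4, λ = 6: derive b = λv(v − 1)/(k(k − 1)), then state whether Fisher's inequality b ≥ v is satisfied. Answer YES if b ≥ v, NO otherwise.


b = λv(v − 1)/(k(k − 1)) = 6·81·80/(4·3) = 38880/12 = 3240.
Compare with v = 81: b ≥ v, so Fisher's inequality holds.

YES


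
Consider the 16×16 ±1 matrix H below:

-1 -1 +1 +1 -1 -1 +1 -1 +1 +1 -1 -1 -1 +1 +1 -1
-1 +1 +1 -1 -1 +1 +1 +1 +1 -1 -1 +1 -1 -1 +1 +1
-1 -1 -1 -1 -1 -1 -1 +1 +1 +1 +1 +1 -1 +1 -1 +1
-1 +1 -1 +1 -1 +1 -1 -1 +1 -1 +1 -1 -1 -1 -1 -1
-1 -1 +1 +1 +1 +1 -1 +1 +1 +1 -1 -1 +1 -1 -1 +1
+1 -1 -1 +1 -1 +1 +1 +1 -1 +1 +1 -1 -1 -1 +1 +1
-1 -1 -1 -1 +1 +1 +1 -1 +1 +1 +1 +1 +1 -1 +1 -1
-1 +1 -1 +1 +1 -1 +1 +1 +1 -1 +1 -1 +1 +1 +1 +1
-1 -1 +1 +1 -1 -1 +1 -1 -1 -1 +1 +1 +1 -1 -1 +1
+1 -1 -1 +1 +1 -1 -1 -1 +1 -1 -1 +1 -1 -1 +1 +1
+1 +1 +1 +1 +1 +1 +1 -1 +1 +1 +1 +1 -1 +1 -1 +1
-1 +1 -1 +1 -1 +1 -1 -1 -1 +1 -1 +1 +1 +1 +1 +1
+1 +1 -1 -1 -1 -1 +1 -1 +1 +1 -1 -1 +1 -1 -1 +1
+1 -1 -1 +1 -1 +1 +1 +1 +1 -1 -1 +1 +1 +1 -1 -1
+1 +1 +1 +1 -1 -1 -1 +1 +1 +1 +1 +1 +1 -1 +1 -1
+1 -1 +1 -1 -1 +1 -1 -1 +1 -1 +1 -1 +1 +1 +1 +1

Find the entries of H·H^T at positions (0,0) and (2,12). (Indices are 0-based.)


Row 0 of H: [-1, -1, 1, 1, -1, -1, 1, -1, 1, 1, -1, -1, -1, 1, 1, -1].
Row 2 of H: [-1, -1, -1, -1, -1, -1, -1, 1, 1, 1, 1, 1, -1, 1, -1, 1].
Row 12 of H: [1, 1, -1, -1, -1, -1, 1, -1, 1, 1, -1, -1, 1, -1, -1, 1].
(H·H^T)[0][0] = Σ_j H[0][j]·H[0][j] = (-1)² + (-1)² + (1)² + (1)² + (-1)² + (-1)² + (1)² + (-1)² + (1)² + (1)² + (-1)² + (-1)² + (-1)² + (1)² + (1)² + (-1)² = 1 + 1 + 1 + 1 + 1 + 1 + 1 + 1 + 1 + 1 + 1 + 1 + 1 + 1 + 1 + 1 = 16.
(H·H^T)[2][12] = Σ_j H[2][j]·H[12][j] = (-1)·(1) + (-1)·(1) + (-1)·(-1) + (-1)·(-1) + (-1)·(-1) + (-1)·(-1) + (-1)·(1) + (1)·(-1) + (1)·(1) + (1)·(1) + (1)·(-1) + (1)·(-1) + (-1)·(1) + (1)·(-1) + (-1)·(-1) + (1)·(1) = -1 + -1 + 1 + 1 + 1 + 1 + -1 + -1 + 1 + 1 + -1 + -1 + -1 + -1 + 1 + 1 = 0.
So rows 2 and 12 are orthogonal; the diagonal entry equals n = 16.

(0,0) entry = 16; (2,12) entry = 0.


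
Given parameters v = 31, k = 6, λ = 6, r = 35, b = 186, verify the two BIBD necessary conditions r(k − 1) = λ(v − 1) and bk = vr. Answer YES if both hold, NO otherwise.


Condition (i): r(k − 1) = 35·5 = 175; λ(v − 1) = 6·30 = 180. Match? NO.
Condition (ii): bk = 186·6 = 1116; vr = 31·35 = 1085. Match? NO.
Both conditions hold? NO.

NO


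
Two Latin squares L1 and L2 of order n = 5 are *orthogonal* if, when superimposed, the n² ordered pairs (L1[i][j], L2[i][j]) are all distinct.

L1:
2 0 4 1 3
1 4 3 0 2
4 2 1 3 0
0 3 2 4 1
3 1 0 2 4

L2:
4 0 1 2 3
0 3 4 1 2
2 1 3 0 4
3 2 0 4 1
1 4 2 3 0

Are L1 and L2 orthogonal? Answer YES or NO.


Form the n² = 25 superimposed pairs (L1[i][j], L2[i][j]), row by row (rows and columns indexed from 0):
row 0: (2,4) (0,0) (4,1) (1,2) (3,3)
row 1: (1,0) (4,3) (3,4) (0,1) (2,2)
row 2: (4,2) (2,1) (1,3) (3,0) (0,4)
row 3: (0,3) (3,2) (2,0) (4,4) (1,1)
row 4: (3,1) (1,4) (0,2) (2,3) (4,0)
Orthogonality requires all 25 pairs distinct.
Check by first coordinate: for each symbol s of L1, list the L2 entries in the n cells where L1 = s; they must all differ.
  L1 = 0: L2 entries (in reading order) 0, 1, 4, 3, 2 — all 5 distinct ✓
  L1 = 1: L2 entries (in reading order) 2, 0, 3, 1, 4 — all 5 distinct ✓
  L1 = 2: L2 entries (in reading order) 4, 2, 1, 0, 3 — all 5 distinct ✓
  L1 = 3: L2 entries (in reading order) 3, 4, 0, 2, 1 — all 5 distinct ✓
  L1 = 4: L2 entries (in reading order) 1, 3, 2, 4, 0 — all 5 distinct ✓
Every symbol of L1 meets every symbol of L2 exactly once, so all 25 pairs are distinct (25 of 25).
Conclusion: YES.

YES


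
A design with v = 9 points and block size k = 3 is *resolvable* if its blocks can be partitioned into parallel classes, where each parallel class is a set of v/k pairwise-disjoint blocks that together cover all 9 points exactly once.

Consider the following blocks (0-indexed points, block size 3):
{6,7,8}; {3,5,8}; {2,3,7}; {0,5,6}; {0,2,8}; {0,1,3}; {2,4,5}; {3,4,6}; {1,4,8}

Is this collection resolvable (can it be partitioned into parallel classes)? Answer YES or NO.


v = 9, block size k = 3, number of blocks = 9.
For resolvability, blocks must partition into parallel classes of size v/k = 3.
Total blocks must therefore be a multiple of 3: 9 = 3·3 + 0 ⇒ divisible ✓.
Consider block {3,5,8}. It intersects every other block in the collection, so no parallel class of size 3 can contain it.
Since every block must belong to some parallel class in a resolution, the collection cannot be partitioned into parallel classes.
Resolvable? NO.

NO


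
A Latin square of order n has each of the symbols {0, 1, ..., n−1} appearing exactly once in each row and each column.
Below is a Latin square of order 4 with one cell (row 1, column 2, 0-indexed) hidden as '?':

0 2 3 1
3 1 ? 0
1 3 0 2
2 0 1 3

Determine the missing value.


Row 1 contains symbols [0, 1, 3] — missing [2].
Column 2 contains symbols [0, 1, 3] — missing [2].
The missing symbol must appear in both missing sets; intersection = [2].
Therefore the hidden value is 2.

Missing value = 2.


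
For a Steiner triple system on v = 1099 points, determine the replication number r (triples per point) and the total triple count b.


An STS(v) is a 2-(v, 3, 1) BIBD: block size k = 3, λ = 1.
Replication: r(k − 1) = λ(v − 1) ⇒ r·2 = 1099 − 1 = 1098 ⇒ r = 549.
Block count: bk = vr ⇒ b·3 = 1099·549 = 603351 ⇒ b = 201117.
(Check via b = v(v − 1)/6 = 1099·1098/6 = 1206702/6 = 201117.)

r = 549, b = 201117.


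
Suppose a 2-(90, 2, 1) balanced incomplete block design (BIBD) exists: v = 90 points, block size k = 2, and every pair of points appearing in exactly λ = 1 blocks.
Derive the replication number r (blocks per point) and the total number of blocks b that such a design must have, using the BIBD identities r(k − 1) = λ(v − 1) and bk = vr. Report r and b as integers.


Any 2-(v, k, λ) BIBD satisfies two necessary conditions:
  (i)  Each point sits in r blocks, and counting incidences through any fixed point gives r(k − 1) = λ(v − 1), so r = λ(v − 1)/(k − 1).
  (ii) Total incidences bk = vr, so b = vr/k.
Step 1: r = λ(v − 1)/(k − 1) = 1·(90 − 1)/(2 − 1) = 1·89/1 = 89/1 = 89.
Step 2: b = vr/k = 90·89/2 = 8010/2 = 4005.
Check integrality: r = 89 ∈ Z ✓, b = 4005 ∈ Z ✓.
(These identities are necessary conditions: they determine r and b for any design with these parameters, but do not by themselves prove that one exists.)

r = 89, b = 4005.


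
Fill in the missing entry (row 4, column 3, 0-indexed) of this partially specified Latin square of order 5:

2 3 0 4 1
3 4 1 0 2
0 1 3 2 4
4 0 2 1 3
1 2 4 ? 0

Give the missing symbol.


Row 4 contains symbols [0, 1, 2, 4] — missing [3].
Column 3 contains symbols [0, 1, 2, 4] — missing [3].
The missing symbol must appear in both missing sets; intersection = [3].
Therefore the hidden value is 3.

Missing value = 3.


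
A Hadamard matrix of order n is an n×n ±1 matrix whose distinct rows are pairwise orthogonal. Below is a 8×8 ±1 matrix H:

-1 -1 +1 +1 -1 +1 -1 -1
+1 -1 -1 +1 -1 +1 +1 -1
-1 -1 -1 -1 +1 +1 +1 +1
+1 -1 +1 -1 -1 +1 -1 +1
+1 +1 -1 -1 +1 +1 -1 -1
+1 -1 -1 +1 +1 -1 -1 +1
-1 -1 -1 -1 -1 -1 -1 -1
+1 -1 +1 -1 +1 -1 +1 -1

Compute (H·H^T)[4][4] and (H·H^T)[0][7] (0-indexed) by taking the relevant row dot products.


Row 0 of H: [-1, -1, 1, 1, -1, 1, -1, -1].
Row 4 of H: [1, 1, -1, -1, 1, 1, -1, -1].
Row 7 of H: [1, -1, 1, -1, 1, -1, 1, -1].
(H·H^T)[4][4] = Σ_j H[4][j]·H[4][j] = (1)² + (1)² + (-1)² + (-1)² + (1)² + (1)² + (-1)² + (-1)² = 1 + 1 + 1 + 1 + 1 + 1 + 1 + 1 = 8.
(H·H^T)[0][7] = Σ_j H[0][j]·H[7][j] = (-1)·(1) + (-1)·(-1) + (1)·(1) + (1)·(-1) + (-1)·(1) + (1)·(-1) + (-1)·(1) + (-1)·(-1) = -1 + 1 + 1 + -1 + -1 + -1 + -1 + 1 = -2.
Rows 0 and 7 are not orthogonal (dot product = -2 ≠ 0), so H is not a Hadamard matrix.

(4,4) entry = 8; (0,7) entry = -2.


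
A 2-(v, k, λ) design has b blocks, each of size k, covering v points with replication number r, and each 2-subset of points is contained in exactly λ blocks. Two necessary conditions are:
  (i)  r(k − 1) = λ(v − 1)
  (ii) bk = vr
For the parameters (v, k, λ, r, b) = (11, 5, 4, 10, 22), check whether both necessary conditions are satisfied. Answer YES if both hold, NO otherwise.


Condition (i): r(k − 1) = 10·4 = 40; λ(v − 1) = 4·10 = 40. Match? YES.
Condition (ii): bk = 22·5 = 110; vr = 11·10 = 110. Match? YES.
Both conditions hold? YES.

YES


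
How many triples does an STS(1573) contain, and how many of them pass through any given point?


An STS(v) is a 2-(v, 3, 1) BIBD: block size k = 3, λ = 1.
Replication: r(k − 1) = λ(v − 1) ⇒ r·2 = 1573 − 1 = 1572 ⇒ r = 786.
Block count: b = v(v − 1)/6 = 1573·1572/6 = 2472756/6 = 412126.
(Check via bk = vr: 412126·3 = 1236378 = 1573·786 = 1236378 ✓.)

r = 786, b = 412126.


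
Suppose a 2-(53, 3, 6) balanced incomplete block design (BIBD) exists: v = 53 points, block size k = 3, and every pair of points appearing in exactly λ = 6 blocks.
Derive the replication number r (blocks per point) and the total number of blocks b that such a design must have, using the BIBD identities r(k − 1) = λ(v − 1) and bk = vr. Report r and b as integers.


Any 2-(v, k, λ) BIBD satisfies two necessary conditions:
  (i)  Each point sits in r blocks, and counting incidences through any fixed point gives r(k − 1) = λ(v − 1), so r = λ(v − 1)/(k − 1).
  (ii) Total incidences bk = vr, so b = vr/k.
Step 1: r = λ(v − 1)/(k − 1) = 6·(53 − 1)/(3 − 1) = 6·52/2 = 312/2 = 156.
Step 2: b = vr/k = 53·156/3 = 8268/3 = 2756.
Check integrality: r = 156 ∈ Z ✓, b = 2756 ∈ Z ✓.
(These identities are necessary conditions: they determine r and b for any design with these parameters, but do not by themselves prove that one exists.)

r = 156, b = 2756.


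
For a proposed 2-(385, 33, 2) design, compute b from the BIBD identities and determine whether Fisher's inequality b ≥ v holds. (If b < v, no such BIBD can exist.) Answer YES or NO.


b = λv(v − 1)/(k(k − 1)) = 2·385·384/(33·32) = 295680/1056 = 280.
Compare with v = 385: b < v, so Fisher's inequality fails.

NO


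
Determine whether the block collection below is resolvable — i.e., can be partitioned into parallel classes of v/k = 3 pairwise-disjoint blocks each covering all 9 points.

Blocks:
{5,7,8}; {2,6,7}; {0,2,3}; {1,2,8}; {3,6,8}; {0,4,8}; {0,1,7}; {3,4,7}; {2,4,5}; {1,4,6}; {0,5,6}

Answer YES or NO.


v = 9, block size k = 3, number of blocks = 11.
For resolvability, blocks must partition into parallel classes of size v/k = 3.
Total blocks must therefore be a multiple of 3: 11 = 3·3 + 2 ⇒ not divisible ✗.
Resolvable? NO.

NO


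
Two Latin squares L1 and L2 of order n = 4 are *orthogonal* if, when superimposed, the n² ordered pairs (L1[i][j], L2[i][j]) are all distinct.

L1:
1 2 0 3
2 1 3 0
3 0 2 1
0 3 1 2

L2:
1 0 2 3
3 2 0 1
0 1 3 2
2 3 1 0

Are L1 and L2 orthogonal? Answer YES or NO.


Form the n² = 16 superimposed pairs (L1[i][j], L2[i][j]), row by row (rows and columns indexed from 0):
row 0: (1,1) (2,0) (0,2) (3,3)
row 1: (2,3) (1,2) (3,0) (0,1)
row 2: (3,0) (0,1) (2,3) (1,2)
row 3: (0,2) (3,3) (1,1) (2,0)
Orthogonality requires all 16 pairs distinct.
But the pair (3,0) repeats: cell (1,2) has L1 = 3, L2 = 0, and cell (2,0) has L1 = 3, L2 = 0.
A repeated pair means some other pair never occurs (only 8 distinct pairs out of 16), so the squares are not orthogonal.
Conclusion: NO.

NO


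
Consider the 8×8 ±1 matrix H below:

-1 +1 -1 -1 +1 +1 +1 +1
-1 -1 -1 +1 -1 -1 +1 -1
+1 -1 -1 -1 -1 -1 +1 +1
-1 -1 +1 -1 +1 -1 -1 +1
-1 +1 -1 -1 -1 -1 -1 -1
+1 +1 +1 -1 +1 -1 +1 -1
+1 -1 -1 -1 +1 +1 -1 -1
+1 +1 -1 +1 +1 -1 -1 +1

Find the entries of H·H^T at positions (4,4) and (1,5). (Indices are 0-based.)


Row 1 of H: [-1, -1, -1, 1, -1, -1, 1, -1].
Row 4 of H: [-1, 1, -1, -1, -1, -1, -1, -1].
Row 5 of H: [1, 1, 1, -1, 1, -1, 1, -1].
(H·H^T)[4][4] = Σ_j H[4][j]·H[4][j] = (-1)² + (1)² + (-1)² + (-1)² + (-1)² + (-1)² + (-1)² + (-1)² = 1 + 1 + 1 + 1 + 1 + 1 + 1 + 1 = 8.
(H·H^T)[1][5] = Σ_j H[1][j]·H[5][j] = (-1)·(1) + (-1)·(1) + (-1)·(1) + (1)·(-1) + (-1)·(1) + (-1)·(-1) + (1)·(1) + (-1)·(-1) = -1 + -1 + -1 + -1 + -1 + 1 + 1 + 1 = -2.
Rows 1 and 5 are not orthogonal (dot product = -2 ≠ 0), so H is not a Hadamard matrix.

(4,4) entry = 8; (1,5) entry = -2.


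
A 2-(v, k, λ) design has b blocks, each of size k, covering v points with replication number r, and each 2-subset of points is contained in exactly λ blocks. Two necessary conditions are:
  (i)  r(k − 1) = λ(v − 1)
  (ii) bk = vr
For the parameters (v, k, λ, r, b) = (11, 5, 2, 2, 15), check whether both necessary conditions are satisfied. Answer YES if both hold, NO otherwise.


Condition (i): r(k − 1) = 2·4 = 8; λ(v − 1) = 2·10 = 20. Match? NO.
Condition (ii): bk = 15·5 = 75; vr = 11·2 = 22. Match? NO.
Both conditions hold? NO.

NO


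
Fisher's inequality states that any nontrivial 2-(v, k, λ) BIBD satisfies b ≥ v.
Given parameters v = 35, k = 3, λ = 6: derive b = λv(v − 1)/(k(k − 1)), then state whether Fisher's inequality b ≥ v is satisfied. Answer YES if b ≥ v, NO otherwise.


r = λ(v − 1)/(k − 1) = 6·34/2 = 102.
b = vr/k = 35·102/3 = 1190.
Fisher's inequality: b ≥ v ⇔ 1190 ≥ 35? YES.

YES


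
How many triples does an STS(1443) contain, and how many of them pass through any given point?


An STS(v) is a 2-(v, 3, 1) BIBD: block size k = 3, λ = 1.
Replication: r(k − 1) = λ(v − 1) ⇒ r·2 = 1443 − 1 = 1442 ⇒ r = 721.
Block count: b = v(v − 1)/6 = 1443·1442/6 = 2080806/6 = 346801.

r = 721, b = 346801.


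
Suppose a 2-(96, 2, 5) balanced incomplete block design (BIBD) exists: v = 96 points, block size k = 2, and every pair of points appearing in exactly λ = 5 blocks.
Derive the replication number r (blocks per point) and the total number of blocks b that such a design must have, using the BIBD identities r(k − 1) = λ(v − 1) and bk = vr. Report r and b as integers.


Any 2-(v, k, λ) BIBD satisfies two necessary conditions:
  (i)  Each point sits in r blocks, and counting incidences through any fixed point gives r(k − 1) = λ(v − 1), so r = λ(v − 1)/(k − 1).
  (ii) Total incidences bk = vr, so b = vr/k.
Step 1: r = λ(v − 1)/(k − 1) = 5·(96 − 1)/(2 − 1) = 5·95/1 = 475/1 = 475.
Step 2: b = vr/k = 96·475/2 = 45600/2 = 22800.
Check integrality: r = 475 ∈ Z ✓, b = 22800 ∈ Z ✓.
(These identities are necessary conditions: they determine r and b for any design with these parameters, but do not by themselves prove that one exists.)

r = 475, b = 22800.


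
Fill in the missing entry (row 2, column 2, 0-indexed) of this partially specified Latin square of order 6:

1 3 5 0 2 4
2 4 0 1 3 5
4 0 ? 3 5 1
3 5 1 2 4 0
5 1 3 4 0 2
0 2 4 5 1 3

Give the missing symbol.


Row 2 contains symbols [0, 1, 3, 4, 5] — missing [2].
Column 2 contains symbols [0, 1, 3, 4, 5] — missing [2].
The missing symbol must appear in both missing sets; intersection = [2].
Therefore the hidden value is 2.

Missing value = 2.


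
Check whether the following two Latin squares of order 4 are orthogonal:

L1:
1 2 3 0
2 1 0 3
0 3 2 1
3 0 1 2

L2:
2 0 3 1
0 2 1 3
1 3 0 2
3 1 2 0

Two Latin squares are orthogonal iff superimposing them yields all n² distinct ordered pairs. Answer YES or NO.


Form the n² = 16 superimposed pairs (L1[i][j], L2[i][j]), row by row (rows and columns indexed from 0):
row 0: (1,2) (2,0) (3,3) (0,1)
row 1: (2,0) (1,2) (0,1) (3,3)
row 2: (0,1) (3,3) (2,0) (1,2)
row 3: (3,3) (0,1) (1,2) (2,0)
Orthogonality requires all 16 pairs distinct.
But the pair (2,0) repeats: cell (0,1) has L1 = 2, L2 = 0, and cell (1,0) has L1 = 2, L2 = 0.
A repeated pair means some other pair never occurs (only 4 distinct pairs out of 16), so the squares are not orthogonal.
Conclusion: NO.

NO


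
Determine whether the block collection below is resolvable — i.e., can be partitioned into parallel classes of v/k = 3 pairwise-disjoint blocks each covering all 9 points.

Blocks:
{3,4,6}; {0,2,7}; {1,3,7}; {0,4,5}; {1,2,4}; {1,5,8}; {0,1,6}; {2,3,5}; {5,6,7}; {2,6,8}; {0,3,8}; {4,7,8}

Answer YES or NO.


v = 9, block size k = 3, number of blocks = 12.
For resolvability, blocks must partition into parallel classes of size v/k = 3.
Total blocks must therefore be a multiple of 3: 12 = 3·4 + 0 ⇒ divisible ✓.
Greedy packing gives 4 candidate class(es). Each should be a full parallel class (size 3, covers all 9 points).
  Class 1 (3 blocks): {3,4,6}; {0,2,7}; {1,5,8}. Points covered: [0, 1, 2, 3, 4, 5, 6, 7, 8].
  Class 2 (3 blocks): {1,3,7}; {0,4,5}; {2,6,8}. Points covered: [0, 1, 2, 3, 4, 5, 6, 7, 8].
  Class 3 (3 blocks): {1,2,4}; {5,6,7}; {0,3,8}. Points covered: [0, 1, 2, 3, 4, 5, 6, 7, 8].
  Class 4 (3 blocks): {0,1,6}; {2,3,5}; {4,7,8}. Points covered: [0, 1, 2, 3, 4, 5, 6, 7, 8].
All classes full (size 3)? YES. All classes cover every point? YES.
Resolvable? YES.

YES


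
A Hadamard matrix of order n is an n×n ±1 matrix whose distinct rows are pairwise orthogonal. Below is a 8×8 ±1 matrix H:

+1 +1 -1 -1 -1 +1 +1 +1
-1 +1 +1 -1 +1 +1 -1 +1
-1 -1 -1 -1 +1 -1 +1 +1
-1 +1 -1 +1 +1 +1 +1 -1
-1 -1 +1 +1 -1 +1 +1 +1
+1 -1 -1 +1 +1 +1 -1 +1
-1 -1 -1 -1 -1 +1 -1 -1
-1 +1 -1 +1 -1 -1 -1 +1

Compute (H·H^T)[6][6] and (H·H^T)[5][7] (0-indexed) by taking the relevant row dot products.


Row 5 of H: [1, -1, -1, 1, 1, 1, -1, 1].
Row 6 of H: [-1, -1, -1, -1, -1, 1, -1, -1].
Row 7 of H: [-1, 1, -1, 1, -1, -1, -1, 1].
(H·H^T)[6][6] = Σ_j H[6][j]·H[6][j] = (-1)² + (-1)² + (-1)² + (-1)² + (-1)² + (1)² + (-1)² + (-1)² = 1 + 1 + 1 + 1 + 1 + 1 + 1 + 1 = 8.
(H·H^T)[5][7] = Σ_j H[5][j]·H[7][j] = (1)·(-1) + (-1)·(1) + (-1)·(-1) + (1)·(1) + (1)·(-1) + (1)·(-1) + (-1)·(-1) + (1)·(1) = -1 + -1 + 1 + 1 + -1 + -1 + 1 + 1 = 0.
So rows 5 and 7 are orthogonal; the diagonal entry equals n = 8.

(6,6) entry = 8; (5,7) entry = 0.


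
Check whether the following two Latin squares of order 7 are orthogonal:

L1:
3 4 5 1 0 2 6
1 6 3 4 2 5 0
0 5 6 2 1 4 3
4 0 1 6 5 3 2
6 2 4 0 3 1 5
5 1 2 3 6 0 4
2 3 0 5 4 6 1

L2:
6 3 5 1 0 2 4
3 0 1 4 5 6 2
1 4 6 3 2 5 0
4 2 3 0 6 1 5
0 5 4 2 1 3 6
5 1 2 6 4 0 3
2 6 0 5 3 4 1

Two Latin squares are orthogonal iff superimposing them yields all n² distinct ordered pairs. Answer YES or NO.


Form the n² = 49 superimposed pairs (L1[i][j], L2[i][j]), row by row (rows and columns indexed from 0):
row 0: (3,6) (4,3) (5,5) (1,1) (0,0) (2,2) (6,4)
row 1: (1,3) (6,0) (3,1) (4,4) (2,5) (5,6) (0,2)
row 2: (0,1) (5,4) (6,6) (2,3) (1,2) (4,5) (3,0)
row 3: (4,4) (0,2) (1,3) (6,0) (5,6) (3,1) (2,5)
row 4: (6,0) (2,5) (4,4) (0,2) (3,1) (1,3) (5,6)
row 5: (5,5) (1,1) (2,2) (3,6) (6,4) (0,0) (4,3)
row 6: (2,2) (3,6) (0,0) (5,5) (4,3) (6,4) (1,1)
Orthogonality requires all 49 pairs distinct.
But the pair (4,4) repeats: cell (1,3) has L1 = 4, L2 = 4, and cell (3,0) has L1 = 4, L2 = 4.
A repeated pair means some other pair never occurs (only 21 distinct pairs out of 49), so the squares are not orthogonal.
Conclusion: NO.

NO


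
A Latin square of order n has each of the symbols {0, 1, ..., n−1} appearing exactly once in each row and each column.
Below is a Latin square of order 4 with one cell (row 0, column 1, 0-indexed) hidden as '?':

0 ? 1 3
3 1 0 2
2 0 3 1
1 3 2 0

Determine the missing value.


Row 0 contains symbols [0, 1, 3] — missing [2].
Column 1 contains symbols [0, 1, 3] — missing [2].
The missing symbol must appear in both missing sets; intersection = [2].
Therefore the hidden value is 2.

Missing value = 2.


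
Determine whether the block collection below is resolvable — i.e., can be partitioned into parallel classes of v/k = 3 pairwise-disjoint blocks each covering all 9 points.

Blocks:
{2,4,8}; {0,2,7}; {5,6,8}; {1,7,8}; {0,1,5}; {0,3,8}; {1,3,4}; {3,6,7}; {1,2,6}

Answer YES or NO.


v = 9, block size k = 3, number of blocks = 9.
For resolvability, blocks must partition into parallel classes of size v/k = 3.
Total blocks must therefore be a multiple of 3: 9 = 3·3 + 0 ⇒ divisible ✓.
Consider block {1,7,8}. It intersects every other block in the collection, so no parallel class of size 3 can contain it.
Since every block must belong to some parallel class in a resolution, the collection cannot be partitioned into parallel classes.
Resolvable? NO.

NO


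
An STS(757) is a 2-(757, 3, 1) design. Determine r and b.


An STS(v) is a 2-(v, 3, 1) BIBD: block size k = 3, λ = 1.
Replication: r(k − 1) = λ(v − 1) ⇒ r·2 = 757 − 1 = 756 ⇒ r = 378.
Block count: bk = vr ⇒ b·3 = 757·378 = 286146 ⇒ b = 95382.
(Check via b = v(v − 1)/6 = 757·756/6 = 572292/6 = 95382.)

r = 378, b = 95382.


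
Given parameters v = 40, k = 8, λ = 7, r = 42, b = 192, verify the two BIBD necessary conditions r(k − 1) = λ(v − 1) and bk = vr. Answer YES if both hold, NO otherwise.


Condition (i): r(k − 1) = 42·7 = 294; λ(v − 1) = 7·39 = 273. Match? NO.
Condition (ii): bk = 192·8 = 1536; vr = 40·42 = 1680. Match? NO.
Both conditions hold? NO.

NO


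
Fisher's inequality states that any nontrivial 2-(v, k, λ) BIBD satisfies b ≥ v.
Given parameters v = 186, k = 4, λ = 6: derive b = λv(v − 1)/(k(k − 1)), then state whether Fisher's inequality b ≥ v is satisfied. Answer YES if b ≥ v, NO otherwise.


r = λ(v − 1)/(k − 1) = 6·185/3 = 370.
b = vr/k = 186·370/4 = 17205.
Fisher's inequality: b ≥ v ⇔ 17205 ≥ 186? YES.

YES


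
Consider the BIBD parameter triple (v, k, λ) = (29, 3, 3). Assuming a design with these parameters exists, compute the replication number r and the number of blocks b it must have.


Any 2-(v, k, λ) BIBD satisfies two necessary conditions:
  (i)  Each point sits in r blocks, and counting incidences through any fixed point gives r(k − 1) = λ(v − 1), so r = λ(v − 1)/(k − 1).
  (ii) Total incidences bk = vr, so b = vr/k.
Step 1: r = λ(v − 1)/(k − 1) = 3·(29 − 1)/(3 − 1) = 3·28/2 = 84/2 = 42.
Step 2: b = vr/k = 29·42/3 = 1218/3 = 406.
Check integrality: r = 42 ∈ Z ✓, b = 406 ∈ Z ✓.
(These identities are necessary conditions: they determine r and b for any design with these parameters, but do not by themselves prove that one exists.)

r = 42, b = 406.


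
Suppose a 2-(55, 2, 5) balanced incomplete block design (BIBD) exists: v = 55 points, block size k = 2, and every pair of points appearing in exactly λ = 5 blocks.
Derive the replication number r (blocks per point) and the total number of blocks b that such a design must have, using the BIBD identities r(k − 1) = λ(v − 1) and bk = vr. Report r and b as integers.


Any 2-(v, k, λ) BIBD satisfies two necessary conditions:
  (i)  Each point sits in r blocks, and counting incidences through any fixed point gives r(k − 1) = λ(v − 1), so r = λ(v − 1)/(k − 1).
  (ii) Total incidences bk = vr, so b = vr/k.
Step 1: r = λ(v − 1)/(k − 1) = 5·(55 − 1)/(2 − 1) = 5·54/1 = 270/1 = 270.
Step 2: b = vr/k = 55·270/2 = 14850/2 = 7425.
Check integrality: r = 270 ∈ Z ✓, b = 7425 ∈ Z ✓.
(These identities are necessary conditions: they determine r and b for any design with these parameters, but do not by themselves prove that one exists.)

r = 270, b = 7425.


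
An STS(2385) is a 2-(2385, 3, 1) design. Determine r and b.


An STS(v) is a 2-(v, 3, 1) BIBD: block size k = 3, λ = 1.
Replication: r(k − 1) = λ(v − 1) ⇒ r·2 = 2385 − 1 = 2384 ⇒ r = 1192.
Block count: bk = vr ⇒ b·3 = 2385·1192 = 2842920 ⇒ b = 947640.

r = 1192, b = 947640.


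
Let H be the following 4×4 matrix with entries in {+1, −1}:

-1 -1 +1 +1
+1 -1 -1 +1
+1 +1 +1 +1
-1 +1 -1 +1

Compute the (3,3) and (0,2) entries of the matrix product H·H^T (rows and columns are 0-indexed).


Row 0 of H: [-1, -1, 1, 1].
Row 2 of H: [1, 1, 1, 1].
Row 3 of H: [-1, 1, -1, 1].
(H·H^T)[3][3] = Σ_j H[3][j]·H[3][j] = (-1)² + (1)² + (-1)² + (1)² = 1 + 1 + 1 + 1 = 4.
(H·H^T)[0][2] = Σ_j H[0][j]·H[2][j] = (-1)·(1) + (-1)·(1) + (1)·(1) + (1)·(1) = -1 + -1 + 1 + 1 = 0.
So rows 0 and 2 are orthogonal; the diagonal entry equals n = 4.

(3,3) entry = 4; (0,2) entry = 0.


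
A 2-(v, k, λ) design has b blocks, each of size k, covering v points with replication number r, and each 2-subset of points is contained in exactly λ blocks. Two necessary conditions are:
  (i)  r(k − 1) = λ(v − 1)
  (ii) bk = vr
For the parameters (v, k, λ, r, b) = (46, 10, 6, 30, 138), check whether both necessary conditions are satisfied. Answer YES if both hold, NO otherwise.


Condition (i): r(k − 1) = 30·9 = 270; λ(v − 1) = 6·45 = 270. Match? YES.
Condition (ii): bk = 138·10 = 1380; vr = 46·30 = 1380. Match? YES.
Both conditions hold? YES.

YES


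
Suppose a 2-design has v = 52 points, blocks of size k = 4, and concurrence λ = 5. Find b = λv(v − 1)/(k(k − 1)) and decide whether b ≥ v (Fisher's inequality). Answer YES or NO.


r = λ(v − 1)/(k − 1) = 5·51/3 = 85.
b = vr/k = 52·85/4 = 1105.
Fisher's inequality: b ≥ v ⇔ 1105 ≥ 52? YES.

YES


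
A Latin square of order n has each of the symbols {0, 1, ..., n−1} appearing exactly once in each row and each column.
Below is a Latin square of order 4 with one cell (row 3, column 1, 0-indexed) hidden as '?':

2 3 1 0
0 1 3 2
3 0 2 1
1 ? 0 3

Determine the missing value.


Row 3 contains symbols [0, 1, 3] — missing [2].
Column 1 contains symbols [0, 1, 3] — missing [2].
The missing symbol must appear in both missing sets; intersection = [2].
Therefore the hidden value is 2.

Missing value = 2.


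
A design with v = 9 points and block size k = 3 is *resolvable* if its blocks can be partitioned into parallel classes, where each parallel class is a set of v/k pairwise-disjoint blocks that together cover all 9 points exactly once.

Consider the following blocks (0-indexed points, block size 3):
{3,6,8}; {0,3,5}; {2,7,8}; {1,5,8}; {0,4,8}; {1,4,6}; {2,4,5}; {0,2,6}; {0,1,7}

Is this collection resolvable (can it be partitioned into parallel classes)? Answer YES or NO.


v = 9, block size k = 3, number of blocks = 9.
For resolvability, blocks must partition into parallel classes of size v/k = 3.
Total blocks must therefore be a multiple of 3: 9 = 3·3 + 0 ⇒ divisible ✓.
Consider block {1,5,8}. The only other block(s) in the collection disjoint from it are {0,2,6} — just 1 block(s). Any parallel class containing {1,5,8} would need 2 other blocks each disjoint from it, so no parallel class of size 3 can contain {1,5,8}.
Since every block must belong to some parallel class in a resolution, the collection cannot be partitioned into parallel classes.
Resolvable? NO.

NO
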